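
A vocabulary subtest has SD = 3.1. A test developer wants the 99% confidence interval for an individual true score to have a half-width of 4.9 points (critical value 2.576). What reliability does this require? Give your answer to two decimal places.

Required SEM = 4.9 / 2.576 ≈ 1.9022
r = 1 − (1.9022/3.1)² ≈ 1 − 0.3765 ≈ 0.6235

0.62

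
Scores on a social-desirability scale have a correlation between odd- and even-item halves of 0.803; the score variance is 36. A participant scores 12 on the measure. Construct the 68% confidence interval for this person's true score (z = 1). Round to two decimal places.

[10.02, 13.98]

SD = √36 = 6.000
Full-length reliability (Spearman-Brown) = 2(0.803)/(1+0.803) ≈ 0.891
SEM = 6.000×√(1 − 0.891) ≈ 1.983
Margin = 1 × 1.983 ≈ 1.983
CI = 12 ± 1.983 → [10.017, 13.983]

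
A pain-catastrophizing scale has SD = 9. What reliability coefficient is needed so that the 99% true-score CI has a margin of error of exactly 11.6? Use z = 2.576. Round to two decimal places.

SEM needed = half-width / z = 11.6/2.576 ≈ 4.503
r = 1 − (4.503/9)² ≈ 1 − 0.250 ≈ 0.750

0.75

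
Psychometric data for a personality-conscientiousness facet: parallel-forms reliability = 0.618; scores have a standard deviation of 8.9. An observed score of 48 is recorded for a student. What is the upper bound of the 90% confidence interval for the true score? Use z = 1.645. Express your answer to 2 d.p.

The standard error of measurement is 8.90000·√(1 − 0.61800) ≈ 8.90000·0.61806 ≈ 5.50075.
1.645 · SEM ≈ 9.04873
Upper limit = 48 + 9.04873 ≈ 57.04873

57.05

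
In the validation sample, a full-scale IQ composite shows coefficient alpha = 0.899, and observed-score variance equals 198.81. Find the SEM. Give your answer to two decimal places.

SD = √198.81 ≈ 14.100
The standard error of measurement is 14.100·√(1 − 0.899) ≈ 14.100·0.318 ≈ 4.481.

4.48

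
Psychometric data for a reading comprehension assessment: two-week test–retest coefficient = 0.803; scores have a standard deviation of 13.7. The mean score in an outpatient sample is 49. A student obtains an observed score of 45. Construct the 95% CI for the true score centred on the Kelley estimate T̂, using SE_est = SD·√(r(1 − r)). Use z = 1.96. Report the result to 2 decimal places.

[35.11, 56.47]

T̂ = r·X + (1 − r)·M = 0.803·45 + 0.197·49 = 36.135 + 9.653 ≈ 45.788
SE_est = 13.700·√(0.803·0.197) ≈ 5.449
95% CI: 45.788 ± 10.680 ≈ (35.108, 56.468)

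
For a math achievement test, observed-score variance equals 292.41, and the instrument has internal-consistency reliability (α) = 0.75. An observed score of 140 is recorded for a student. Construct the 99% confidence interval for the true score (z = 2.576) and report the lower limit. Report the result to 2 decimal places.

117.98

SD = √292.41 ≈ 17.1000
SEM = 17.1000·√(1 − 0.7500) ≈ 8.5500
Half-width = 2.576·8.5500 ≈ 22.0248
Lower bound: 140 − 22.0248 = 117.9752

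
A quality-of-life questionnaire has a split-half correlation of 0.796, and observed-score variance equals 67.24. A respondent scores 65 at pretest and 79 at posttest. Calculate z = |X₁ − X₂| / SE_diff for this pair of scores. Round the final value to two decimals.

3.58

σ = 67.24^(1/2) = 8.200
Full-length reliability (Spearman-Brown) = 2(0.796)/(1+0.796) ≈ 0.886
SEM = 8.200 · √(1 − 0.886) = 8.200 · √0.114 ≈ 8.200 · 0.337 ≈ 2.764
Standard error of the difference = 2.764·√2 ≈ 3.908
z = 14 / 3.908 ≈ 3.582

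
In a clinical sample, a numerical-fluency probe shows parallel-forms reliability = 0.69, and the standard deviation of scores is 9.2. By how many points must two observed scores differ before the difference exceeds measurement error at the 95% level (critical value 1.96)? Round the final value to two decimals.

14.20

SEM = 9.200 * √(1 − 0.690) = 9.200 * √0.310 ≈ 9.200 * 0.557 ≈ 5.122
SE_diff = √2 * SEM ≈ 7.244
Minimum reliable difference = 1.96 * SE_diff ≈ 1.96 * 7.244 ≈ 14.198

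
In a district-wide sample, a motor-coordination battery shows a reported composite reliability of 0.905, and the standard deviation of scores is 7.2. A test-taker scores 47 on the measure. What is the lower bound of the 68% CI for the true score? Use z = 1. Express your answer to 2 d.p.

SEM = 7.200·√(1 − 0.905) ≈ 2.219
Half-width = 1·2.219 ≈ 2.219
Lower limit = 47 − 2.219 ≈ 44.781

44.78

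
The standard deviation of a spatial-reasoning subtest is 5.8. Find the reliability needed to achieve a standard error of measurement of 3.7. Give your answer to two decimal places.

r = 1 − (SEM / SD)² = 1 − (3.700 / 5.8)² ≈ 1 − 0.407 ≈ 0.593

0.59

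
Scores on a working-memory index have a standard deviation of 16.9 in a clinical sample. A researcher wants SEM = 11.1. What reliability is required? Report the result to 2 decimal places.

r = 1 − (SEM / SD)² = 1 − (11.100 / 16.9)² ≃ 1 − 0.431 ≃ 0.569

0.57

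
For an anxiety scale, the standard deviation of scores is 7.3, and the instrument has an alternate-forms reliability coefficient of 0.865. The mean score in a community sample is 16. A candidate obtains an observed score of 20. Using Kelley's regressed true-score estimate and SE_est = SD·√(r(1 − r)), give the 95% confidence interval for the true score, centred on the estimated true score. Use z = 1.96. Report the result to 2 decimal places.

[14.57, 24.35]

T̂ = r·X + (1 − r)·M = 0.865*20 + 0.135*16 = 17.300 + 2.160 ≈ 19.460
SE_est = SD * √(r(1 − r)) = 7.300 * √0.117 ≈ 7.300 * 0.342 ≈ 2.495
CI = 19.460 ± 1.96 * 2.495 → [14.571, 24.349]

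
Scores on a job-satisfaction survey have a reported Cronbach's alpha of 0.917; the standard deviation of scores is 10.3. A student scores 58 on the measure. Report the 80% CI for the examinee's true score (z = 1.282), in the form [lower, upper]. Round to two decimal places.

[54.20, 61.80]

SEM = 10.30000 · √(1 − 0.91700) = 10.30000 · √0.08300 ≃ 10.30000 · 0.28810 ≃ 2.96740
1.282 · SEM ≃ 3.80421
80% CI: 58 ± 3.80421 = [54.19579, 61.80421]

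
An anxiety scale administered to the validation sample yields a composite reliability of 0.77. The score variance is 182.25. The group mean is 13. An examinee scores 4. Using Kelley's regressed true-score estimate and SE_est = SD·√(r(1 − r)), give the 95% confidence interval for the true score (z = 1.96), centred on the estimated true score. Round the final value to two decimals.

[-5.07, 17.21]

SD = √182.25 = 13.50000
T̂ = r·X + (1 − r)·M = 0.77000·4 + 0.23000·13 = 3.08000 + 2.99000 ≈ 6.07000
SE_est = 13.50000·√(0.77000·0.23000) ≈ 5.68124
95% CI: 6.07000 ± 11.13523 ≈ (-5.06523, 17.20523)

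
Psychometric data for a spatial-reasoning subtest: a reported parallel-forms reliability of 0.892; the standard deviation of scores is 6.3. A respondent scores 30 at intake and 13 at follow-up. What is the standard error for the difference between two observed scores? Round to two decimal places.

2.93

SEM = 6.3000 × √(1 − 0.8920) = 6.3000 × √0.1080 ≈ 6.3000 × 0.3286 ≈ 2.0704
Standard error of the difference = 2.0704·√2 ≈ 2.9280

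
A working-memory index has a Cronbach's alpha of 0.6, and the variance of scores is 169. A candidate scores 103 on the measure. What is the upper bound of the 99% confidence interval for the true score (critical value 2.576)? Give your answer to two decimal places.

124.18

SD = √169 = 13.0000
The standard error of measurement is 13.0000*√(1 − 0.6000) ≈ 13.0000*0.6325 ≈ 8.2219.
Margin = 2.576 * 8.2219 ≈ 21.1797
Upper limit = 103 + 21.1797 ≈ 124.1797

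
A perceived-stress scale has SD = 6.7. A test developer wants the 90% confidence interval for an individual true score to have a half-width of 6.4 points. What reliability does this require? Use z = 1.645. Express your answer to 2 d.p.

0.66

SEM needed = half-width / z = 6.4/1.645 ≈ 3.8906
r = 1 − (3.8906/6.7)² ≈ 1 − 0.3372 ≈ 0.6628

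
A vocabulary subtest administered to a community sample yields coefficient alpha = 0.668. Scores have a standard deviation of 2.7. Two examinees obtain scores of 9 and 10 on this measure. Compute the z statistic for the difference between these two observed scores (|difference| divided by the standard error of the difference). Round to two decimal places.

SEM = 2.70000 · √(1 − 0.66800) = 2.70000 · √0.33200 ≈ 2.70000 · 0.57619 ≈ 1.55572
Standard error of the difference = 1.55572·√2 ≈ 2.20013
z = 1 / 2.20013 ≈ 0.45452

0.45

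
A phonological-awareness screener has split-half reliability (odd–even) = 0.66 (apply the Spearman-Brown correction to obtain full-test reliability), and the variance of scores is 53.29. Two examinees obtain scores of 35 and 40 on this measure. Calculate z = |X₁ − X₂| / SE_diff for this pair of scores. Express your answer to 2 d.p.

1.07

σ = 53.29^(1/2) = 7.3000
Full-length reliability (Spearman-Brown) = 2(0.66)/(1+0.66) ≈ 0.7952
SEM = 7.3000×√(1 − 0.7952) ≈ 3.3038
Standard error of the difference = 3.3038·√2 ≈ 4.6722
z = |35 − 40| / 4.6722 = 5 / 4.6722 ≈ 1.0702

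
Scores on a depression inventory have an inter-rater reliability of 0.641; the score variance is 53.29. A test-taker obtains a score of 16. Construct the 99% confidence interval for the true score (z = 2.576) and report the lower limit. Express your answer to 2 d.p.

SD = √53.29 = 7.3000
The standard error of measurement is 7.3000×√(1 − 0.6410) ≈ 7.3000×0.5992 ≈ 4.3739.
Margin = 2.576 × 4.3739 ≈ 11.2672
Lower bound: 16 − 11.2672 = 4.7328

4.73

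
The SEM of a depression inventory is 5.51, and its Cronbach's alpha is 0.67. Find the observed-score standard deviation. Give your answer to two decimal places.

9.59

SD = SEM / √(1 − r) = 5.51 / √0.33000 ≈ 5.51 / 0.57446 ≈ 9.59168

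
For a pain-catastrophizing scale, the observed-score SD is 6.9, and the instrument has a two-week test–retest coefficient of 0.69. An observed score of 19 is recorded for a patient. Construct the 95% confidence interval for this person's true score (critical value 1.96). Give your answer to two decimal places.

SEM = 6.9000*√(1 − 0.6900) ≈ 3.8418
Half-width = 1.96*3.8418 ≈ 7.5298
95% CI: 19 ± 7.5298 = [11.4702, 26.5298]

[11.47, 26.53]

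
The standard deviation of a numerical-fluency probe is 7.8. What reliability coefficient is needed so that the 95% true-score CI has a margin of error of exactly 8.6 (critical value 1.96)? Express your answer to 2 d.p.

0.68

SEM needed = half-width / z = 8.6/1.96 ≈ 4.38776
Required reliability = 1 − (SEM/SD)² = 1 − 0.31644 ≈ 0.68356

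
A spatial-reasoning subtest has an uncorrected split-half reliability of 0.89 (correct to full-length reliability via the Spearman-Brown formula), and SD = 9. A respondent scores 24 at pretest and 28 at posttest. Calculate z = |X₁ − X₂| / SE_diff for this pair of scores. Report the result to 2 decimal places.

1.30

Spearman-Brown: r = 2(0.89) / (1 + 0.89) = 1.780 / 1.890 ≈ 0.942
SEM = 9.000 · √(1 − 0.942) = 9.000 · √0.058 ≈ 9.000 · 0.241 ≈ 2.171
Standard error of the difference = 2.171·√2 ≈ 3.071
z = |24 − 28| / 3.071 = 4 / 3.071 ≈ 1.303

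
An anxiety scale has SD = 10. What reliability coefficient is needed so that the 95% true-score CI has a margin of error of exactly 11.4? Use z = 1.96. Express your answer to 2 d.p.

0.66

Required SEM = 11.4 / 1.96 ≈ 5.816
r = 1 − (5.816/10)² ≈ 1 − 0.338 ≈ 0.662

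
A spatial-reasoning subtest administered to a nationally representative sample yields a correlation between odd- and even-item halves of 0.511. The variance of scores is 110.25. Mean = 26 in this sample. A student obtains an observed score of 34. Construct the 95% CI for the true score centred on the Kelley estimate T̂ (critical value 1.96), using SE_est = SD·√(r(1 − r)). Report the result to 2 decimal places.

σ = 110.25^(1/2) = 10.5000
Full-length reliability (Spearman-Brown) = 2(0.511)/(1+0.511) ≈ 0.6764
T̂ = r·X + (1 − r)·M = 0.6764×34 + 0.3236×26 ≈ 22.9967 + 8.4143 ≈ 31.4110
SE_est = SD × √(r(1 − r)) = 10.5000 × √0.2189 ≈ 10.5000 × 0.4679 ≈ 4.9125
95% CI: 31.4110 ± 9.6285 ≈ (21.7824, 41.0395)

[21.78, 41.04]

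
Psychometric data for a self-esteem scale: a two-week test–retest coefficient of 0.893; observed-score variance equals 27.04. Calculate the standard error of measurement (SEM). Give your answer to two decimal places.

SD = √27.04 ≈ 5.2000
SEM = 5.2000×√(1 − 0.8930) ≈ 1.7010

1.70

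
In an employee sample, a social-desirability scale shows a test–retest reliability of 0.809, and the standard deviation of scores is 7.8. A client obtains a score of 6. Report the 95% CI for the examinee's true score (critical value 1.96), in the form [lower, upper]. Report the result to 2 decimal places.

[-0.68, 12.68]

SEM = 7.80000×√(1 − 0.80900) ≃ 3.40888
Half-width = 1.96×3.40888 ≃ 6.68140
CI = 6 ± 6.68140 → [-0.68140, 12.68140]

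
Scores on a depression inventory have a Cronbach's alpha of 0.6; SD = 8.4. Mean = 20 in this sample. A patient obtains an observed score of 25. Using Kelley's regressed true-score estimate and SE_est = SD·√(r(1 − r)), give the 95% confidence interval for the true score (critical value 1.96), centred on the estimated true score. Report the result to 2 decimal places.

T̂ = 0.6000(25) + 0.4000(20) ≈ 23.0000
SE_est = SD × √(r(1 − r)) = 8.4000 × √0.2400 ≈ 8.4000 × 0.4899 ≈ 4.1151
95% CI: 23.0000 ± 8.0657 ≈ (14.9343, 31.0657)

[14.93, 31.07]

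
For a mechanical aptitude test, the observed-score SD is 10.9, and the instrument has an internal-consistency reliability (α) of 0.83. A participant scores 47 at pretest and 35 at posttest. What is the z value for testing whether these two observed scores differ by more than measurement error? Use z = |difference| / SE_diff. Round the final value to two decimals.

1.89

The standard error of measurement is 10.900·√(1 − 0.830) ≈ 10.900·0.412 ≈ 4.494.
SE_diff = √2 · SEM ≈ 6.356
z = 12 / 6.356 ≈ 1.888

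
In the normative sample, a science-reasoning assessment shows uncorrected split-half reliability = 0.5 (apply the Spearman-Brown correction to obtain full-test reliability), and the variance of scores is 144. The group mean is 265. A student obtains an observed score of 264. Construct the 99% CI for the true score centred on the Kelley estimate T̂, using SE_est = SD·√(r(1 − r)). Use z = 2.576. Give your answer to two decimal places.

SD = √144 ≈ 12.00000
Spearman-Brown: r = 2(0.5) / (1 + 0.5) = 1.00000 / 1.50000 ≈ 0.66667
T̂ = 0.66667(264) + 0.33333(265) ≈ 264.33333
SE_est = SD · √(r(1 − r)) = 12.00000 · √0.22222 ≈ 12.00000 · 0.47140 ≈ 5.65685
CI = 264.33333 ± 2.576 · 5.65685 → [249.76128, 278.90539]

[249.76, 278.91]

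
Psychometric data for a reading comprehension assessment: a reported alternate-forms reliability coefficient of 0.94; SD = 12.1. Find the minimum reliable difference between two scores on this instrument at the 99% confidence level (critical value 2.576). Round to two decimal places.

SEM = 12.100 * √(1 − 0.940) = 12.100 * √0.060 ≃ 12.100 * 0.245 ≃ 2.964
SE_diff = √2 * SEM ≃ 4.192
Minimum reliable difference = 2.576 * SE_diff ≃ 2.576 * 4.192 ≃ 10.797

10.80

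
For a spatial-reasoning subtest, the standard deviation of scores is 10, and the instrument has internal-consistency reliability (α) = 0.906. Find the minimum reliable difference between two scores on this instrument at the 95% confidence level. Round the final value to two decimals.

8.50

SEM = 10.0000 * √(1 − 0.9060) = 10.0000 * √0.0940 ≈ 10.0000 * 0.3066 ≈ 3.0659
Standard error of the difference = 3.0659·√2 ≈ 4.3359
Minimum reliable difference = 1.96 * SE_diff ≈ 1.96 * 4.3359 ≈ 8.4984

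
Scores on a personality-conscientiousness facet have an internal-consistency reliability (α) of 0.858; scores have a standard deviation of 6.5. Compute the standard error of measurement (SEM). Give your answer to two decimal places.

SEM = 6.50000*√(1 − 0.85800) ≃ 2.44939

2.45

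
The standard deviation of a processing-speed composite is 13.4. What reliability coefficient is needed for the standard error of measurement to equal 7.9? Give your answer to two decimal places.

0.65

Required reliability = 1 − (SEM/SD)² = 1 − 0.348 ≈ 0.652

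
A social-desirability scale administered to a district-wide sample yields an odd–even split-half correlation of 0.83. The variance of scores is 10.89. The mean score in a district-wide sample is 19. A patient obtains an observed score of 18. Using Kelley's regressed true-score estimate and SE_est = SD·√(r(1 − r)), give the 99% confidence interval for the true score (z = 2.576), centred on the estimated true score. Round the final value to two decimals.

[15.63, 20.56]

SD = √10.89 = 3.30000
Full-length reliability (Spearman-Brown) = 2(0.83)/(1+0.83) ≈ 0.90710
Estimated true score = 0.90710×18 + (1 − 0.90710)×19 ≈ 18.09290
SE_est = 3.30000·√[r(1 − r)] ≈ 0.95795
99% CI: 18.09290 ± 2.46767 ≈ (15.62523, 20.56057)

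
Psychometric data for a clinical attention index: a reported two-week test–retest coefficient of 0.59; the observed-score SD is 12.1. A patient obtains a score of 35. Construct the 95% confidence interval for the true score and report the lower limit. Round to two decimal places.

19.81

SEM = 12.1000 · √(1 − 0.5900) = 12.1000 · √0.4100 ≈ 12.1000 · 0.6403 ≈ 7.7478
1.96 · SEM ≈ 15.1856
Lower bound: 35 − 15.1856 = 19.8144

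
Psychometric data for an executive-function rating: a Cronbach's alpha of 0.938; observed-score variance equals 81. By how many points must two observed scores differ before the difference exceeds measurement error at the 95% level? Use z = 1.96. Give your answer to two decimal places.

6.21

SD = √81 ≃ 9.00000
The standard error of measurement is 9.00000*√(1 − 0.93800) ≃ 9.00000*0.24900 ≃ 2.24098.
SE_diff = √2 * SEM ≃ 3.16923
Minimum reliable difference = 1.96 * SE_diff ≃ 1.96 * 3.16923 ≃ 6.21168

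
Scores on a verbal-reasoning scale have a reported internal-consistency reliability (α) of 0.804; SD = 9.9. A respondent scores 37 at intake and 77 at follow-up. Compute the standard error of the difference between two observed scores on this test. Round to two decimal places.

The standard error of measurement is 9.900×√(1 − 0.804) ≈ 9.900×0.443 ≈ 4.383.
SE_diff = SEM × √2 ≈ 4.383 × 1.414 ≈ 6.198

6.20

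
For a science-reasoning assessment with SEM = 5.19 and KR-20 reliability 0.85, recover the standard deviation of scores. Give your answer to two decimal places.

13.40

σ = SEM·(1 − r)^(−1/2) ≃ 5.19*2.582 ≃ 13.401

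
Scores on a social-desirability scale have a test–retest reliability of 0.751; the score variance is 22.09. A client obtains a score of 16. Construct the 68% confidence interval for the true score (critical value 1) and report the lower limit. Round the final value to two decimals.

13.65

SD = √22.09 = 4.7000
SEM = 4.7000×√(1 − 0.7510) ≃ 2.3453
Margin = 1 × 2.3453 ≃ 2.3453
Lower limit = 16 − 2.3453 ≃ 13.6547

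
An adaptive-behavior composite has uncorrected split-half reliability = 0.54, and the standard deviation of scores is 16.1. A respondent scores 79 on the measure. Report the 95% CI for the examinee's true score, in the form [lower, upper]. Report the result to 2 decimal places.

[61.75, 96.25]

Full-length reliability (Spearman-Brown) = 2(0.54)/(1+0.54) ≃ 0.701
The standard error of measurement is 16.100·√(1 − 0.701) ≃ 16.100·0.547 ≃ 8.799.
Half-width = 1.96·8.799 ≃ 17.246
CI = 79 ± 17.246 → [61.754, 96.246]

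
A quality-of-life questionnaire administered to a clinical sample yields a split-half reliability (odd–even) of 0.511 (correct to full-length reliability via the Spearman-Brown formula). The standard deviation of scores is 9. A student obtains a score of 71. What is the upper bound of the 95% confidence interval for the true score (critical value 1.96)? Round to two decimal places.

Full-length reliability (Spearman-Brown) = 2(0.511)/(1+0.511) ≈ 0.676
SEM = 9.000 * √(1 − 0.676) = 9.000 * √0.324 ≈ 9.000 * 0.569 ≈ 5.120
Half-width = 1.96*5.120 ≈ 10.035
Upper bound: 71 + 10.035 = 81.035

81.04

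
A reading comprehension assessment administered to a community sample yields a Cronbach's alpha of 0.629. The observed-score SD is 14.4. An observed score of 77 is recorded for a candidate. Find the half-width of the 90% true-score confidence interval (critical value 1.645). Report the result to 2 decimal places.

14.43

SEM = 14.400 × √(1 − 0.629) = 14.400 × √0.371 ≈ 14.400 × 0.609 ≈ 8.771
Margin = 1.645 × 8.771 ≈ 14.428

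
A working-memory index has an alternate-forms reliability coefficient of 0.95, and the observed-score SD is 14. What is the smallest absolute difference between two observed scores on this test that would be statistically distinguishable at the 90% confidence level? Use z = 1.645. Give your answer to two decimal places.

SEM = 14.000 × √(1 − 0.950) = 14.000 × √0.050 ≈ 14.000 × 0.224 ≈ 3.130
SE_diff = SEM × √2 ≈ 3.130 × 1.414 ≈ 4.427
Minimum reliable difference = 1.645 × SE_diff ≈ 1.645 × 4.427 ≈ 7.283

7.28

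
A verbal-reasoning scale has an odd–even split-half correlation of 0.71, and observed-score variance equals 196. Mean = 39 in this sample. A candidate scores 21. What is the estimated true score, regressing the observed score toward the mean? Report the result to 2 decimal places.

Spearman-Brown: r = 2(0.71) / (1 + 0.71) = 1.42000 / 1.71000 ≈ 0.83041
T̂ = 0.83041(21) + 0.16959(39) ≈ 24.05263

24.05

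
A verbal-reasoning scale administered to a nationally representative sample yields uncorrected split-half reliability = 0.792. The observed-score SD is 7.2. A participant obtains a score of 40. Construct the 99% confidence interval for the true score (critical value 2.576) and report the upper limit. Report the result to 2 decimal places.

46.32

Full-length reliability (Spearman-Brown) = 2(0.792)/(1+0.792) ≈ 0.8839
SEM = 7.2000 × √(1 − 0.8839) = 7.2000 × √0.1161 ≈ 7.2000 × 0.3407 ≈ 2.4530
2.576 × SEM ≈ 6.3189
Upper bound: 40 + 6.3189 = 46.3189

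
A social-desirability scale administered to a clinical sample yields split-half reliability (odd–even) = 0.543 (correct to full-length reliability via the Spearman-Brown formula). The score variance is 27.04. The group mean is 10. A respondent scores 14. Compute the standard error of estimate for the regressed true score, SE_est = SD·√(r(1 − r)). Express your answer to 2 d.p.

σ = 27.04^(1/2) = 5.2000
Full-length reliability (Spearman-Brown) = 2(0.543)/(1+0.543) ≃ 0.7038
SE_est = SD * √(r(1 − r)) = 5.2000 * √0.2085 ≃ 5.2000 * 0.4566 ≃ 2.3742

2.37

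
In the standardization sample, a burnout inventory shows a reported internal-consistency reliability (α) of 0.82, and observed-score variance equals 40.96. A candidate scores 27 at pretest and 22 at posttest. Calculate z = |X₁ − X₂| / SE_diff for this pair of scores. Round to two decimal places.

1.30

σ = 40.96^(1/2) = 6.4000
The standard error of measurement is 6.4000·√(1 − 0.8200) ≈ 6.4000·0.4243 ≈ 2.7153.
SE_diff = SEM · √2 ≈ 2.7153 · 1.4142 ≈ 3.8400
z = 5 / 3.8400 ≈ 1.3021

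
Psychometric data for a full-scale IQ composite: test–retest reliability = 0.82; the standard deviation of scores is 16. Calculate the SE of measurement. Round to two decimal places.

6.79

SEM = 16.00000·√(1 − 0.82000) ≃ 6.78823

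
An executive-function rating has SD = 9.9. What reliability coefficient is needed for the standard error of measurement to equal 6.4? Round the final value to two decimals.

0.58

Required reliability = 1 − (SEM/SD)² = 1 − 0.4179 ≈ 0.5821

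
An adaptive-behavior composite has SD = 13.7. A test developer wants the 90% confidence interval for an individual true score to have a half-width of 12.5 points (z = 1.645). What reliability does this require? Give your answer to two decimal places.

SEM needed = half-width / z = 12.5/1.645 ≈ 7.5988
r = 1 − (SEM / SD)² = 1 − (7.5988 / 13.7)² ≈ 1 − 0.3076 ≈ 0.6924

0.69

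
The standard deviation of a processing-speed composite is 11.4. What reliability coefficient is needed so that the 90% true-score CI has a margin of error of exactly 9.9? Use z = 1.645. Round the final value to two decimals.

0.72

SEM needed = half-width / z = 9.9/1.645 ≈ 6.0182
r = 1 − (SEM / SD)² = 1 − (6.0182 / 11.4)² ≈ 1 − 0.2787 ≈ 0.7213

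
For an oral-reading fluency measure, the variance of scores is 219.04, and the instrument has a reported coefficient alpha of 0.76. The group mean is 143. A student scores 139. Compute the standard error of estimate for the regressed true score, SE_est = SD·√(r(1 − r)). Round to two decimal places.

SD = √219.04 ≈ 14.8000
SE_est = SD * √(r(1 − r)) = 14.8000 * √0.1824 ≈ 14.8000 * 0.4271 ≈ 6.3208

6.32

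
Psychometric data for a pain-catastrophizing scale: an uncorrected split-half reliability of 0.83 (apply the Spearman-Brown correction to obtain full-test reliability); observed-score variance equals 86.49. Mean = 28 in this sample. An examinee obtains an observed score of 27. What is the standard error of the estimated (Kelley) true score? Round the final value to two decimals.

σ = 86.49^(1/2) = 9.300
r_full = 2·0.83 / (1 + 0.83) ≃ 0.907
SE_est = SD · √(r(1 − r)) = 9.300 · √0.084 ≃ 9.300 · 0.290 ≃ 2.700

2.70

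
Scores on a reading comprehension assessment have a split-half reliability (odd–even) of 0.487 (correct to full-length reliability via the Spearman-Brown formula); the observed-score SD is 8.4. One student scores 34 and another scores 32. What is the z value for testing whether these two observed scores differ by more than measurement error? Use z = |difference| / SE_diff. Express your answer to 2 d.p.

0.29

Spearman-Brown: r = 2(0.487) / (1 + 0.487) = 0.974 / 1.487 ≈ 0.655
The standard error of measurement is 8.400·√(1 − 0.655) ≈ 8.400·0.587 ≈ 4.934.
SE_diff = √2 · SEM ≈ 6.977
z = |34 − 32| / 6.977 = 2 / 6.977 ≈ 0.287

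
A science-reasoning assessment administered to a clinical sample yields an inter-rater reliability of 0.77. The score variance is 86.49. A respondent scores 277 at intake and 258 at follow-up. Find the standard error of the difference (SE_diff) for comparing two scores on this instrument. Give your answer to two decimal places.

SD = √86.49 = 9.3000
SEM = 9.3000 · √(1 − 0.7700) = 9.3000 · √0.2300 ≈ 9.3000 · 0.4796 ≈ 4.4601
SE_diff = √2 · SEM ≈ 6.3076

6.31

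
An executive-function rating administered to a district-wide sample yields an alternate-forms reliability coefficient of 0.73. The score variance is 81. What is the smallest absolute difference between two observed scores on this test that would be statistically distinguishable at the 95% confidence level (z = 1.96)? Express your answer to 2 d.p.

12.96

SD = √81 ≈ 9.0000
SEM = 9.0000*√(1 − 0.7300) ≈ 4.6765
SE_diff = √2 * SEM ≈ 6.6136
Minimum reliable difference = 1.96 * SE_diff ≈ 1.96 * 6.6136 ≈ 12.9627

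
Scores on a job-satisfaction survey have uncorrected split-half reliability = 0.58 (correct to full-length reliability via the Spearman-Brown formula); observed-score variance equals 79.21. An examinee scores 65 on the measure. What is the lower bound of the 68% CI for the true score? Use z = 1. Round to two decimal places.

60.41

SD = √79.21 ≈ 8.900
r_full = 2·0.58 / (1 + 0.58) ≈ 0.734
SEM = 8.900 · √(1 − 0.734) = 8.900 · √0.266 ≈ 8.900 · 0.516 ≈ 4.589
Margin = 1 · 4.589 ≈ 4.589
Lower limit = 65 − 4.589 ≈ 60.411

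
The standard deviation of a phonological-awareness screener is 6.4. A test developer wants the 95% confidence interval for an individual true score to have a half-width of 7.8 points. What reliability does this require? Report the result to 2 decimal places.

Required SEM = 7.8 / 1.96 ≈ 3.9796
Required reliability = 1 − (SEM/SD)² = 1 − 0.3866 ≈ 0.6134

0.61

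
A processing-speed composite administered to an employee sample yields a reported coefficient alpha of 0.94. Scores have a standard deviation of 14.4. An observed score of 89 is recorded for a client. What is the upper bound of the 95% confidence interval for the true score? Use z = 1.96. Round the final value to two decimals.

95.91

The standard error of measurement is 14.4000·√(1 − 0.9400) ≈ 14.4000·0.2449 ≈ 3.5273.
Margin = 1.96 · 3.5273 ≈ 6.9134
Upper bound: 89 + 6.9134 = 95.9134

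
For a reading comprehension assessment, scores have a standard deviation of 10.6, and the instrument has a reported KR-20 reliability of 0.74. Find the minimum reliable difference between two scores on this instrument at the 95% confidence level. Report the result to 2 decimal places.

14.98

SEM = 10.6000 * √(1 − 0.7400) = 10.6000 * √0.2600 ≈ 10.6000 * 0.5099 ≈ 5.4050
SE_diff = SEM * √2 ≈ 5.4050 * 1.4142 ≈ 7.6438
Minimum reliable difference = 1.96 * SE_diff ≈ 1.96 * 7.6438 ≈ 14.9818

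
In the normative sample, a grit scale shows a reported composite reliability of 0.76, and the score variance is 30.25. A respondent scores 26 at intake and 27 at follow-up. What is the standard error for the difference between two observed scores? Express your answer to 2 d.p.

σ = 30.25^(1/2) = 5.5000
SEM = 5.5000 × √(1 − 0.7600) = 5.5000 × √0.2400 ≈ 5.5000 × 0.4899 ≈ 2.6944
SE_diff = SEM × √2 ≈ 2.6944 × 1.4142 ≈ 3.8105

3.81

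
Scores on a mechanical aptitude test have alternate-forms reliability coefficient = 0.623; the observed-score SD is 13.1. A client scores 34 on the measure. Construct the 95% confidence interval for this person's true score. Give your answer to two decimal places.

SEM = 13.1000×√(1 − 0.6230) ≈ 8.0434
Half-width = 1.96×8.0434 ≈ 15.7651
CI = 34 ± 15.7651 → [18.2349, 49.7651]

[18.23, 49.77]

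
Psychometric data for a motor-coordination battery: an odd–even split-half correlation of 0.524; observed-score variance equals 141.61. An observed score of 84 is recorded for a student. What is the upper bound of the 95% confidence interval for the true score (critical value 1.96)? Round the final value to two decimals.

SD = √141.61 = 11.90000
Spearman-Brown: r = 2(0.524) / (1 + 0.524) = 1.04800 / 1.52400 ≃ 0.68766
SEM = 11.90000 × √(1 − 0.68766) = 11.90000 × √0.31234 ≃ 11.90000 × 0.55887 ≃ 6.65056
Half-width = 1.96×6.65056 ≃ 13.03509
Upper limit = 84 + 13.03509 ≃ 97.03509

97.04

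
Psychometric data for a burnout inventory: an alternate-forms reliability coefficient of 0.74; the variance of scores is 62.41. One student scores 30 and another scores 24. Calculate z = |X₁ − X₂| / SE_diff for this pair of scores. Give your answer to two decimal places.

σ = 62.41^(1/2) = 7.90000
SEM = 7.90000 × √(1 − 0.74000) = 7.90000 × √0.26000 ≈ 7.90000 × 0.50990 ≈ 4.02823
Standard error of the difference = 4.02823·√2 ≈ 5.69677
z = |30 − 24| / 5.69677 = 6 / 5.69677 ≈ 1.05323

1.05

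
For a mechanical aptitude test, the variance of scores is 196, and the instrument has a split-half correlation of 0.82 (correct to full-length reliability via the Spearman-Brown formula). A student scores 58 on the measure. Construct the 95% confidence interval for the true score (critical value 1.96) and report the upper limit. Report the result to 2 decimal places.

66.63

SD = √196 = 14.0000
r_full = 2·0.82 / (1 + 0.82) ≈ 0.9011
SEM = 14.0000 × √(1 − 0.9011) = 14.0000 × √0.0989 ≈ 14.0000 × 0.3145 ≈ 4.4028
Half-width = 1.96×4.4028 ≈ 8.6295
Upper limit = 58 + 8.6295 ≈ 66.6295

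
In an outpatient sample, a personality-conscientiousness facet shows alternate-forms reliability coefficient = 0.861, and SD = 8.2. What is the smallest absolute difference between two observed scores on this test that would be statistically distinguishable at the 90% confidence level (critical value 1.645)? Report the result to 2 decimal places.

7.11

SEM = 8.200*√(1 − 0.861) ≈ 3.057
SE_diff = √2 * SEM ≈ 4.324
Smallest detectable difference = 1.645*4.324 ≈ 7.112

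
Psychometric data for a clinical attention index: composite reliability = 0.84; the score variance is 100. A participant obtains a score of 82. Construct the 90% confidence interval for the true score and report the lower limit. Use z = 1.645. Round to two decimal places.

SD = √100 ≈ 10.000
SEM = 10.000*√(1 − 0.840) ≈ 4.000
Half-width = 1.645*4.000 ≈ 6.580
Lower bound: 82 − 6.580 = 75.420

75.42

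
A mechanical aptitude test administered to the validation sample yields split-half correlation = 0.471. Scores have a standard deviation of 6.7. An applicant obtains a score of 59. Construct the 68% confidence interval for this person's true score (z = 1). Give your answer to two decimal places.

[54.98, 63.02]

Full-length reliability (Spearman-Brown) = 2(0.471)/(1+0.471) ≈ 0.64038
SEM = 6.70000*√(1 − 0.64038) ≈ 4.01787
Margin = 1 * 4.01787 ≈ 4.01787
CI = 59 ± 4.01787 → [54.98213, 63.01787]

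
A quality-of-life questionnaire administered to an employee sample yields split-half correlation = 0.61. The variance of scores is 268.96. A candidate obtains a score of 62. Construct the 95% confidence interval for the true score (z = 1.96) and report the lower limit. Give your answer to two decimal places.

σ = 268.96^(1/2) = 16.40000
Full-length reliability (Spearman-Brown) = 2(0.61)/(1+0.61) ≈ 0.75776
SEM = 16.40000 × √(1 − 0.75776) = 16.40000 × √0.24224 ≈ 16.40000 × 0.49217 ≈ 8.07167
Half-width = 1.96×8.07167 ≈ 15.82047
Lower bound: 62 − 15.82047 = 46.17953

46.18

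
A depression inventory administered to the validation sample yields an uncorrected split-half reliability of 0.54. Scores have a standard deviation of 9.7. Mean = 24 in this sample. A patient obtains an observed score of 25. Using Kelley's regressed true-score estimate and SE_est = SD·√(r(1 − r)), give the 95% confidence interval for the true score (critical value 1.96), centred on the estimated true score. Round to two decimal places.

r_full = 2·0.54 / (1 + 0.54) ≈ 0.701
T̂ = 0.701(25) + 0.299(24) ≈ 24.701
SE_est = SD × √(r(1 − r)) = 9.700 × √0.209 ≈ 9.700 × 0.458 ≈ 4.440
CI = 24.701 ± 1.96 × 4.440 → [16.000, 33.403]

[16.00, 33.40]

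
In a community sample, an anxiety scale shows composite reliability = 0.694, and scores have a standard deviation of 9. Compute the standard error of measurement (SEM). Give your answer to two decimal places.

4.98

The standard error of measurement is 9.00000*√(1 − 0.69400) ≈ 9.00000*0.55317 ≈ 4.97855.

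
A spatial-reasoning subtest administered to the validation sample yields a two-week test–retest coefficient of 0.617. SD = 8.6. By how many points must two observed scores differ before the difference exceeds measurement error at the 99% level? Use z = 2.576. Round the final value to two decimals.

The standard error of measurement is 8.600·√(1 − 0.617) ≈ 8.600·0.619 ≈ 5.322.
Standard error of the difference = 5.322·√2 ≈ 7.527
Smallest detectable difference = 2.576·7.527 ≈ 19.389

19.39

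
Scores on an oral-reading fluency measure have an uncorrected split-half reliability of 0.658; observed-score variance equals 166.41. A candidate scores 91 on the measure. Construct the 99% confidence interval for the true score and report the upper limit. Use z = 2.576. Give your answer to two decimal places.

σ = 166.41^(1/2) = 12.9000
Full-length reliability (Spearman-Brown) = 2(0.658)/(1+0.658) ≈ 0.7937
SEM = 12.9000×√(1 − 0.7937) ≈ 5.8588
Half-width = 2.576×5.8588 ≈ 15.0923
Upper limit = 91 + 15.0923 ≈ 106.0923

106.09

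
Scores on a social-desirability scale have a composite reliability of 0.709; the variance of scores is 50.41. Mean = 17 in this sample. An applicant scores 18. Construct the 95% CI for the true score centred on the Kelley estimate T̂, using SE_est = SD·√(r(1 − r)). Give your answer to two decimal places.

SD = √50.41 = 7.10000
Estimated true score = 0.70900*18 + (1 − 0.70900)*17 ≈ 17.70900
SE_est = 7.10000·√[r(1 − r)] ≈ 3.22499
95% CI: 17.70900 ± 6.32097 ≈ (11.38803, 24.02997)

[11.39, 24.03]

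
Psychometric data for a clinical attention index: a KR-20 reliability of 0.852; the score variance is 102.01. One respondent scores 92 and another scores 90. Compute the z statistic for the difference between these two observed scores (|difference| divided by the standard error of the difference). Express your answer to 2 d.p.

SD = √102.01 = 10.1000
SEM = 10.1000 * √(1 − 0.8520) = 10.1000 * √0.1480 ≈ 10.1000 * 0.3847 ≈ 3.8855
SE_diff = SEM * √2 ≈ 3.8855 * 1.4142 ≈ 5.4950
z = 2 / 5.4950 ≈ 0.3640

0.36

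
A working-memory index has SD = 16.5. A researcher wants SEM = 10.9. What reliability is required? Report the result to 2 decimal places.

r = 1 − (SEM / SD)² = 1 − (10.90000 / 16.5)² ≈ 1 − 0.43640 ≈ 0.56360

0.56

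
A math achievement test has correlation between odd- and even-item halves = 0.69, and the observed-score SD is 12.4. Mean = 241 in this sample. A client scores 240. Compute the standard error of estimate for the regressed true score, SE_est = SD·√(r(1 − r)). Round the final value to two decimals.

4.80

Spearman-Brown: r = 2(0.69) / (1 + 0.69) = 1.38000 / 1.69000 ≃ 0.81657
SE_est = SD × √(r(1 − r)) = 12.40000 × √0.14978 ≃ 12.40000 × 0.38702 ≃ 4.79905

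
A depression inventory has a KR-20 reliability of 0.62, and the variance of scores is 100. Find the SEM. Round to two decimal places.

6.16

σ = 100^(1/2) = 10.0000
SEM = 10.0000 × √(1 − 0.6200) = 10.0000 × √0.3800 ≈ 10.0000 × 0.6164 ≈ 6.1644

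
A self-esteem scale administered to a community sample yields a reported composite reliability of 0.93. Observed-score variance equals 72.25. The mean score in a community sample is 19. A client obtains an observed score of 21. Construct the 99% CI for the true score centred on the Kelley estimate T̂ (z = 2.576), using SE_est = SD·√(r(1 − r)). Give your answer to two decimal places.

[15.27, 26.45]

SD = √72.25 = 8.5000
T̂ = r·X + (1 − r)·M = 0.9300*21 + 0.0700*19 = 19.5300 + 1.3300 ≈ 20.8600
SE_est = SD * √(r(1 − r)) = 8.5000 * √0.0651 ≈ 8.5000 * 0.2551 ≈ 2.1687
CI = 20.8600 ± 2.576 * 2.1687 → [15.2733, 26.4467]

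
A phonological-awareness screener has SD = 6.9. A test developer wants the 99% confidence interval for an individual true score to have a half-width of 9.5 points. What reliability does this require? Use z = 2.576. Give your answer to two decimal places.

0.71

Required SEM = 9.5 / 2.576 ≈ 3.688
r = 1 − (3.688/6.9)² ≈ 1 − 0.286 ≈ 0.714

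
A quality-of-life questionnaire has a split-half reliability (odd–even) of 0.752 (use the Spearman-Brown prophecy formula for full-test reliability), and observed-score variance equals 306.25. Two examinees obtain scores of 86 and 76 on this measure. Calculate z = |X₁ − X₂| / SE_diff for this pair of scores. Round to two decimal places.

1.07

σ = 306.25^(1/2) = 17.5000
Spearman-Brown: r = 2(0.752) / (1 + 0.752) = 1.5040 / 1.7520 ≈ 0.8584
SEM = 17.5000*√(1 − 0.8584) ≈ 6.5841
SE_diff = √2 * SEM ≈ 9.3113
z = |86 − 76| / 9.3113 = 10 / 9.3113 ≈ 1.0740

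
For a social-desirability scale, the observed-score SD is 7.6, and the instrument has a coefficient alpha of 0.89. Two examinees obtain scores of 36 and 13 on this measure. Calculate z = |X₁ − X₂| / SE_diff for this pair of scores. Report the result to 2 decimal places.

6.45

SEM = 7.600 × √(1 − 0.890) = 7.600 × √0.110 ≈ 7.600 × 0.332 ≈ 2.521
Standard error of the difference = 2.521·√2 ≈ 3.565
z = 23 / 3.565 ≈ 6.452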